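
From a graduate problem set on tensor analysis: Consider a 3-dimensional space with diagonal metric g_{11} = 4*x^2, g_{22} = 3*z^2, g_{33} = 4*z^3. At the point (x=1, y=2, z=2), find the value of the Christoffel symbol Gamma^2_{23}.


For a diagonal metric, Gamma^k_{ij} = (1/2) g^{kk} (dg_{ik}/dx_j + dg_{jk}/dx_i - dg_{ij}/dx_k).
The metric is diagonal, so g_{ab} = 0 for a != b.
At the given point: g_{11} = 4, g_{22} = 12, g_{33} = 32
g^{22} = 1/12
dg_{22}/dx_3 = dg_{22}/dx_3 = 12
dg_{32}/dx_2 = 0 (off-diagonal)
dg_{23}/dx_2 = 0 (off-diagonal)
Numerator = 12 + 0 - 0 = 12
Gamma^2_{23} = 12 / (2 * 12) = 1/2

1/2


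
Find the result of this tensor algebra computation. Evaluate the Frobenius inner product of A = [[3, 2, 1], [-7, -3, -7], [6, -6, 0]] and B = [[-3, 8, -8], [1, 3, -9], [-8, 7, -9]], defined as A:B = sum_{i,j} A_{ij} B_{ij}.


A:B = sum over all i,j of A_{ij} * B_{ij}.
Row 1: 3*-3=-9, 2*8=16, 1*-8=-8 => row sum = -1
Row 2: -7*1=-7, -3*3=-9, -7*-9=63 => row sum = 47
Row 3: 6*-8=-48, -6*7=-42, 0*-9=0 => row sum = -90
Total = -1 + 47 + -90 = -44

-44


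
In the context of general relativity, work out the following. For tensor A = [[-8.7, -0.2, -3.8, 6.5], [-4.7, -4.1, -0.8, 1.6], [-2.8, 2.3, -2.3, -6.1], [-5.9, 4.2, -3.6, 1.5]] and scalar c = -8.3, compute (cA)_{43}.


Scalar multiplication: (cA)_{ij} = c * A_{ij}.
c = -8.3
A_{43} = -3.6
(cA)_{43} = -8.3 * -3.6 = 29.88

29.88


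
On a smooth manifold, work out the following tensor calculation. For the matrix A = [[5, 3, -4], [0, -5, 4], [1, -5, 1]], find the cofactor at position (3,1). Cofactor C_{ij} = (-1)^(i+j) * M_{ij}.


To find cofactor C_{31}, delete row 3 and column 1.
The resulting 2x2 submatrix is: [[3, -4], [-5, 4]]
Minor M_{31} = 3*4 - -4*-5
  = 12 - 20 = -8
Sign = (-1)^(3+1) = (-1)^4 = 1
Cofactor C_{31} = 1 * -8 = -8

-8


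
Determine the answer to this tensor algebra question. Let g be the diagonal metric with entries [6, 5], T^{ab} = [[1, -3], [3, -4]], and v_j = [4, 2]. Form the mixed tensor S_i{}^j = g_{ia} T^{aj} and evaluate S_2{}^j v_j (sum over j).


Step 1: lower the first index. For a diagonal metric, g_{ia} T^{aj} = g_{ii} T^{ij} (no sum on i).
g_{22} = 5
S_2{}^1 = 5 * T^{21} = 5 * 3 = 15
S_2{}^2 = 5 * T^{22} = 5 * -4 = -20
Step 2: contract S_2{}^j with v_j.
S_2{}^1 * v_1 = 15 * 4 = 60
S_2{}^2 * v_2 = -20 * 2 = -40
Result = 60 + -40 = 20

20


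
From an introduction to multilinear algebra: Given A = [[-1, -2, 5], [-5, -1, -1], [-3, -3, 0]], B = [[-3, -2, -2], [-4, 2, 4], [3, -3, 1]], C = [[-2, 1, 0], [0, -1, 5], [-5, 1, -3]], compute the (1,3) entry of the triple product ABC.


(ABC)_{13} = sum_m (AB)_{1m} C_{m3}. First compute row 1 of AB.
(AB)_{11} = -1*-3 + -2*-4 + 5*3 = 26
(AB)_{12} = -1*-2 + -2*2 + 5*-3 = -17
(AB)_{13} = -1*-2 + -2*4 + 5*1 = -1
Now contract with column 3 of C:
(AB)_{11} * C_{13} = 26 * 0 = 0
(AB)_{12} * C_{23} = -17 * 5 = -85
(AB)_{13} * C_{33} = -1 * -3 = 3
(ABC)_{13} = 0 + -85 + 3 = -82

-82


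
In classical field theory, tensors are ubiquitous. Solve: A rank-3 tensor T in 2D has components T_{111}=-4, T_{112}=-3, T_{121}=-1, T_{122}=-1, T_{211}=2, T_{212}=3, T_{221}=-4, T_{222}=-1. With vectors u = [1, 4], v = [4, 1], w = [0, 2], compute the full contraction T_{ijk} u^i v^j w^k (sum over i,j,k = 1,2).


S = sum over i,j,k of T_{ijk} u_i v_j w_k. Expanding all 8 terms:
T_{111}*u_1*v_1*w_1 = -4*1*4*0 = 0  (running total: 0)
T_{112}*u_1*v_1*w_2 = -3*1*4*2 = -24  (running total: -24)
T_{121}*u_1*v_2*w_1 = -1*1*1*0 = 0  (running total: -24)
T_{122}*u_1*v_2*w_2 = -1*1*1*2 = -2  (running total: -26)
T_{211}*u_2*v_1*w_1 = 2*4*4*0 = 0  (running total: -26)
T_{212}*u_2*v_1*w_2 = 3*4*4*2 = 96  (running total: 70)
T_{221}*u_2*v_2*w_1 = -4*4*1*0 = 0  (running total: 70)
T_{222}*u_2*v_2*w_2 = -1*4*1*2 = -8  (running total: 62)
S = 62

62


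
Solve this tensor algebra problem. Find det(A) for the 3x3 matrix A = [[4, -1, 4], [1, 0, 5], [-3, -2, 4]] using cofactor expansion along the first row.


Expanding along the first row, det(A) = a11*M_11 - a12*M_12 + a13*M_13, where M_1j is the (1,j) minor.
Minor M_11 = 0*4 - 5*-2 = 10
Minor M_12 = 1*4 - 5*-3 = 19
Minor M_13 = 1*-2 - 0*-3 = -2
det = 4*(10) - -1*(19) + 4*(-2)
    = 40 - -19 + -8
    = 51

51


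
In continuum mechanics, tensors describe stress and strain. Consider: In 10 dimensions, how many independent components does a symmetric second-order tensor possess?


A symmetric rank-2 tensor in d dimensions has d(d+1)/2 independent components.
d = 10
d(d+1)/2 = 10 * 11 / 2 = 110 / 2 = 55

55


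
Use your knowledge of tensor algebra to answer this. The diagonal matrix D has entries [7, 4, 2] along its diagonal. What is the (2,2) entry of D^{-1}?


For a diagonal matrix, the inverse has entries (D^{-1})_{ii} = 1/d_{ii}.
The diagonal entries are: d_{11} = 7, d_{22} = 4, d_{33} = 2
We need (D^{-1})_{22} = 1/d_{22} = 1/4 = 1/4

1/4


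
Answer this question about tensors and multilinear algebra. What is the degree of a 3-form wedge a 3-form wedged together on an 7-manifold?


The degree of a wedge product is the sum of the degrees of the individual forms.
Degrees: 3, 3
Total degree = 3 + 3 = 6

6


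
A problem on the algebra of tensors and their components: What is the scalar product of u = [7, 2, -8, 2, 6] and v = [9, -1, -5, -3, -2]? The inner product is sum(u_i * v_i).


The inner product u . v = sum of u_i * v_i.
Term-by-term: 7 * 9, 2 * -1, -8 * -5, 2 * -3, 6 * -2
Products: 63, -2, 40, -6, -12
Sum = 63 + -2 + 40 + -6 + -12 = 83

83


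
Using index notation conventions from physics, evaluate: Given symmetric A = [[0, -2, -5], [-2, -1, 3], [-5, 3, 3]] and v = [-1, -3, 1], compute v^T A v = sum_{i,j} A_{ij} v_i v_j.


First compute Av:
(Av)_1 = 0*-1 + -2*-3 + -5*1 = 1
(Av)_2 = -2*-1 + -1*-3 + 3*1 = 8
(Av)_3 = -5*-1 + 3*-3 + 3*1 = -1
Av = [1, 8, -1]
Then v^T (Av) = -1*1 + -3*8 + 1*-1
= -1 + -24 + -1 = -26

-26


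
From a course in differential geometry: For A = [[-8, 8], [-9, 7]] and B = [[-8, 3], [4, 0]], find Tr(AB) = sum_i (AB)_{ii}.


Tr(AB) = sum_i (AB)_{ii} where (AB)_{ii} = sum_k A_{ik} B_{ki}.
(AB)_{11} = -8*-8 + 8*4 = 96
(AB)_{22} = -9*3 + 7*0 = -27
Tr(AB) = 96 + -27 = 69

69


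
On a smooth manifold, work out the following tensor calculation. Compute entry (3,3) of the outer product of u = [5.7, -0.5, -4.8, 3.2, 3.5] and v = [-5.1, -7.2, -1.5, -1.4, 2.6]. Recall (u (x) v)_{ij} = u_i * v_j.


The outer product entry T_{ij} = u_i * v_j.
We need i=3, j=3.
u_3 = -4.8, v_3 = -1.5
T_{3,3} = -4.8 * -1.5 = 7.2

7.2


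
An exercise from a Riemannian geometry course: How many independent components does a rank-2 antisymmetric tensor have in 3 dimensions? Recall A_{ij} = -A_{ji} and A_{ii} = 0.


An antisymmetric rank-2 tensor satisfies A_{ij} = -A_{ji}, so diagonal entries are zero.
The independent components are the upper-triangular entries: C(n, 2) = n(n-1)/2.
n = 3
C(3, 2) = 3 * 2 / 2 = 6 / 2 = 3

3


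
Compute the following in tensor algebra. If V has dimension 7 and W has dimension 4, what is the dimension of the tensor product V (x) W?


The dimension of a tensor product is the product of dimensions.
dim(V) = 7, dim(W) = 4
dim(V (x) W) = 7 * 4 = 28

28


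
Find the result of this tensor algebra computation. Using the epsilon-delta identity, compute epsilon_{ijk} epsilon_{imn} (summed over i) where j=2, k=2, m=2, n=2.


Using the identity: epsilon_{ijk} epsilon_{imn} = delta_{jm} delta_{kn} - delta_{jn} delta_{km}.
delta_{22} = 1
delta_{22} = 1
delta_{22} = 1
delta_{22} = 1
Result = 1 * 1 - 1 * 1 = 1 - 1 = 0

0


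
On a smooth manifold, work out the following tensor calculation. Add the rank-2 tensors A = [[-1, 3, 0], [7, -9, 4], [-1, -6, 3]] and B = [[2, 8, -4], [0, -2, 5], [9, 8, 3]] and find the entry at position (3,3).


Tensor addition is component-wise: (A + B)_{ij} = A_{ij} + B_{ij}.
A_{33} = 3
B_{33} = 3
(A + B)_{33} = 3 + 3 = 6

6


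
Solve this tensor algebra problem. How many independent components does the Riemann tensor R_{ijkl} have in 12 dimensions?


The Riemann tensor in d dimensions has d^2(d^2 - 1)/12 independent components.
d = 12, so d^2 = 144
d^2 - 1 = 143
d^2(d^2 - 1) = 144 * 143 = 20592
Divide by 12: 20592 / 12 = 1716

1716


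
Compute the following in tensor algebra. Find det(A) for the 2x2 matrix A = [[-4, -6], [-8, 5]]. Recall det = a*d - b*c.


For a 2x2 matrix [[a, b], [c, d]], det = a*d - b*c.
a = -4, b = -6, c = -8, d = 5
a*d = -4 * 5 = -20
b*c = -6 * -8 = 48
det = -20 - 48 = -68

-68


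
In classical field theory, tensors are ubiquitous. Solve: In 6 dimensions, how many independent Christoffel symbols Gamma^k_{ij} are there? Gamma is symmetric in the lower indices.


Christoffel symbols Gamma^k_{ij} are symmetric in i,j, so there are d * d(d+1)/2 independent symbols.
d = 6
d(d+1)/2 = 6 * 7 / 2 = 21
Total = 6 * 21 = 126

126


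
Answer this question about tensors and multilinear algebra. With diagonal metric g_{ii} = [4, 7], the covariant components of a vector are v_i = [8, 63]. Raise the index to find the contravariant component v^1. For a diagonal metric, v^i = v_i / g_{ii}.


To raise an index with a diagonal metric: v^i = v_i / g_{ii}.
For index 1: v_1 = 8, g_{11} = 4
v^1 = 8 / 4 = 2

2


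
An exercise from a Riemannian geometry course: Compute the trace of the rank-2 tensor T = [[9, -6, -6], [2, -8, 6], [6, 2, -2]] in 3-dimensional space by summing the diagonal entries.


The contraction (trace) of a rank-2 tensor is the sum of its diagonal elements.
Diagonal entries: A[1,1] = 9, A[2,2] = -8, A[3,3] = -2
Tr(A) = 9 + -8 + -2 = -1

-1


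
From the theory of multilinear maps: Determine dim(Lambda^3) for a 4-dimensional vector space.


The dimension of the space of p-forms on an n-dimensional space is C(n, p).
n = 4, p = 3
C(4, 3) = 4! / (3! * 1!) = 4

4


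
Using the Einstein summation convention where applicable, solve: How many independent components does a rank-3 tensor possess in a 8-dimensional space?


The number of components of a rank-r tensor in d dimensions is d^r.
Here d = 8 and r = 3.
8^3 = 512

512


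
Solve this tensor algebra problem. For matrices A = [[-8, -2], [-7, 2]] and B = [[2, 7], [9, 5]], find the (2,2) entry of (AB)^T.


(AB)^T_{ij} = (AB)_{ji} = sum_k A_{jk} B_{ki}.
For i=2, j=2 we need (AB)_{22}:
A_{21} * B_{12} = -7 * 7 = -49
A_{22} * B_{22} = 2 * 5 = 10
Sum = -49 + 10 = -39

-39


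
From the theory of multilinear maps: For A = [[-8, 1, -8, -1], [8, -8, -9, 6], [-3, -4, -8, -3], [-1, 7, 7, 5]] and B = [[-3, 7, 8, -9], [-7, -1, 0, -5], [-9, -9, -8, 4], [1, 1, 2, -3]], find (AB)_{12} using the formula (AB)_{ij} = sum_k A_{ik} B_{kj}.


(AB)_{ij} = sum_k A_{ik} B_{kj}.
For i=1, j=2:
A_{11} * B_{12} = -8 * 7 = -56
A_{12} * B_{22} = 1 * -1 = -1
A_{13} * B_{32} = -8 * -9 = 72
A_{14} * B_{42} = -1 * 1 = -1
Sum = -56 + -1 + 72 + -1 = 14

14


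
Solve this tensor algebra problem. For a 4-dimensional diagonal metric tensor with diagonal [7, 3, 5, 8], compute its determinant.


For a diagonal metric, the determinant is the product of diagonal entries.
Diagonal entries: 7, 3, 5, 8
det(g) = 7 * 3 * 5 * 8 = 840

840


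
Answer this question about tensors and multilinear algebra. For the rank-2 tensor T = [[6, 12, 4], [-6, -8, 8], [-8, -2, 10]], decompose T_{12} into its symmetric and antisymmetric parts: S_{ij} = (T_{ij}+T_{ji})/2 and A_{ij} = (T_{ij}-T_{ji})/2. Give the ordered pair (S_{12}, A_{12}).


T_{12} = 12
T_{21} = -6
S_{12} = (12 + -6)/2 = 6/2 = 3
A_{12} = (12 - -6)/2 = 18/2 = 9
Check: S + A = 3 + 9 = 12 = T_{12}.

(3, 9)


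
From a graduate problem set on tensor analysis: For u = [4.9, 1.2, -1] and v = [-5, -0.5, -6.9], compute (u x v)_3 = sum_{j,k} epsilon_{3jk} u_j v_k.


(u x v)_3 = sum_{j,k} epsilon_{3jk} u_j v_k. Only permutations of (1,2,3) contribute; the two non-zero terms are:
eps_{312} u_1 v_2 = 1 * 4.9 * -0.5 = -2.45
eps_{321} u_2 v_1 = -1 * 1.2 * -5 = 6
(u x v)_3 = 3.55

3.55


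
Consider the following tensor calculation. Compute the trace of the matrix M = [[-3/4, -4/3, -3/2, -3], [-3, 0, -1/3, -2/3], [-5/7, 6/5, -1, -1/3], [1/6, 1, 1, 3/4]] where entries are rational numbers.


The trace is the sum of diagonal entries.
Diagonal: M[1,1] = -3/4, M[2,2] = 0, M[3,3] = -1, M[4,4] = 3/4
Tr(M) = -3/4 + 0 + -1 + 3/4
Computing step by step:
After adding M[1,1]: -3/4
After adding M[2,2]: -3/4
After adding M[3,3]: -7/4
After adding M[4,4]: -1
Tr(M) = -1

-1


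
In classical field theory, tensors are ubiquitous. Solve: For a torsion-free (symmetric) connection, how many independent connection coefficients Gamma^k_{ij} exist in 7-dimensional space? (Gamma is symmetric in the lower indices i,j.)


Christoffel symbols Gamma^k_{ij} are symmetric in i,j, so there are d * d(d+1)/2 independent symbols.
d = 7
d(d+1)/2 = 7 * 8 / 2 = 28
Total = 7 * 28 = 196

196


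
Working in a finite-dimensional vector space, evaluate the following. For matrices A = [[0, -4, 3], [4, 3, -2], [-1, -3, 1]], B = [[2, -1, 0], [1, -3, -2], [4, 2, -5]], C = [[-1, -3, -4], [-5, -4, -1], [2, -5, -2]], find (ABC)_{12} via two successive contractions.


(ABC)_{12} = sum_m (AB)_{1m} C_{m2}. First compute row 1 of AB.
(AB)_{11} = 0*2 + -4*1 + 3*4 = 8
(AB)_{12} = 0*-1 + -4*-3 + 3*2 = 18
(AB)_{13} = 0*0 + -4*-2 + 3*-5 = -7
Now contract with column 2 of C:
(AB)_{11} * C_{12} = 8 * -3 = -24
(AB)_{12} * C_{22} = 18 * -4 = -72
(AB)_{13} * C_{32} = -7 * -5 = 35
(ABC)_{12} = -24 + -72 + 35 = -61

-61


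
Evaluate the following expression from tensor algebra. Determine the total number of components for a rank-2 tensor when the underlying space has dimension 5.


The number of components of a rank-r tensor in d dimensions is d^r.
Here d = 5 and r = 2.
5^2 = 25

25


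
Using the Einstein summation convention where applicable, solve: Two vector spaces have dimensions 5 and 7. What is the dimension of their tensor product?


The dimension of a tensor product is the product of dimensions.
dim(V) = 5, dim(W) = 7
dim(V (x) W) = 5 * 7 = 35

35


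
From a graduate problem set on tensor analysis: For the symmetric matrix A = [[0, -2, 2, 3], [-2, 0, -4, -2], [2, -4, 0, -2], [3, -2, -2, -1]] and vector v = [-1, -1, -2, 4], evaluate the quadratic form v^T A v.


First compute Av:
(Av)_1 = 0*-1 + -2*-1 + 2*-2 + 3*4 = 10
(Av)_2 = -2*-1 + 0*-1 + -4*-2 + -2*4 = 2
(Av)_3 = 2*-1 + -4*-1 + 0*-2 + -2*4 = -6
(Av)_4 = 3*-1 + -2*-1 + -2*-2 + -1*4 = -1
Av = [10, 2, -6, -1]
Then v^T (Av) = -1*10 + -1*2 + -2*-6 + 4*-1
= -10 + -2 + 12 + -4 = -4

-4


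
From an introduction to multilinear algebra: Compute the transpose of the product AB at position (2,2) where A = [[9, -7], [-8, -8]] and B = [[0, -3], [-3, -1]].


(AB)^T_{ij} = (AB)_{ji} = sum_k A_{jk} B_{ki}.
For i=2, j=2 we need (AB)_{22}:
A_{21} * B_{12} = -8 * -3 = 24
A_{22} * B_{22} = -8 * -1 = 8
Sum = 24 + 8 = 32

32


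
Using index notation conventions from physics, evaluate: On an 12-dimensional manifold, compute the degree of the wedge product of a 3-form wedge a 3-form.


The degree of a wedge product is the sum of the degrees of the individual forms.
Degrees: 3, 3
Total degree = 3 + 3 = 6

6


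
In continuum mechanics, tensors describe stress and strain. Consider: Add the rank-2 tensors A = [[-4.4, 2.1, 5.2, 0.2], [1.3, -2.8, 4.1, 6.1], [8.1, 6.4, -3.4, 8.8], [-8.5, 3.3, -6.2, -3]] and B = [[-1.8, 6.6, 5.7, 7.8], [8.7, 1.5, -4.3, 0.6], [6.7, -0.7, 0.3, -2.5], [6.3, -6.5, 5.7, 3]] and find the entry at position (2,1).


Tensor addition is component-wise: (A + B)_{ij} = A_{ij} + B_{ij}.
A_{21} = 1.3
B_{21} = 8.7
(A + B)_{21} = 1.3 + 8.7 = 10

10


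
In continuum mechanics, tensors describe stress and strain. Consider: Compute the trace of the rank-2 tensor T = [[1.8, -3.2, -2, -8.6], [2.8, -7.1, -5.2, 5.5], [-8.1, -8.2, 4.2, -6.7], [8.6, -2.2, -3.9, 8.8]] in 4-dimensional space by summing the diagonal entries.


The contraction (trace) of a rank-2 tensor is the sum of its diagonal elements.
Diagonal entries: A[1,1] = 1.8, A[2,2] = -7.1, A[3,3] = 4.2, A[4,4] = 8.8
Tr(A) = 1.8 + -7.1 + 4.2 + 8.8 = 7.7

7.7


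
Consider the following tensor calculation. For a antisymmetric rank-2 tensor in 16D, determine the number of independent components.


A antisymmetric rank-2 tensor in d dimensions has d(d-1)/2 independent components.
d = 16
d(d-1)/2 = 16 * 15 / 2 = 240 / 2 = 120

120


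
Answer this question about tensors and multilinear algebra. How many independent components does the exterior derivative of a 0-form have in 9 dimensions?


The exterior derivative of a p-form is a (p+1)-form.
Its number of independent components is C(n, p+1).
n = 9, p+1 = 1
C(9, 1) = 9

9


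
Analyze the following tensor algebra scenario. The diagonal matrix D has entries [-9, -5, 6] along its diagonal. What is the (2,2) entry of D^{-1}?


For a diagonal matrix, the inverse has entries (D^{-1})_{ii} = 1/d_{ii}.
The diagonal entries are: d_{11} = -9, d_{22} = -5, d_{33} = 6
We need (D^{-1})_{22} = 1/d_{22} = 1/-5 = -1/5

-1/5


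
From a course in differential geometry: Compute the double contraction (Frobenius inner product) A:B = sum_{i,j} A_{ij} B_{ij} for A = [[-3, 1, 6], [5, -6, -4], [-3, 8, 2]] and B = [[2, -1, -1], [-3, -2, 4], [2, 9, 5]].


A:B = sum over all i,j of A_{ij} * B_{ij}.
Row 1: -3*2=-6, 1*-1=-1, 6*-1=-6 => row sum = -13
Row 2: 5*-3=-15, -6*-2=12, -4*4=-16 => row sum = -19
Row 3: -3*2=-6, 8*9=72, 2*5=10 => row sum = 76
Total = -13 + -19 + 76 = 44

44


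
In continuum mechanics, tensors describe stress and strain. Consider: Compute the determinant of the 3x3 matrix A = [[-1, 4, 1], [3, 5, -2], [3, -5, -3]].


Expanding along the first row, det(A) = a11*M_11 - a12*M_12 + a13*M_13, where M_1j is the (1,j) minor.
Minor M_11 = 5*-3 - -2*-5 = -25
Minor M_12 = 3*-3 - -2*3 = -3
Minor M_13 = 3*-5 - 5*3 = -30
det = -1*(-25) - 4*(-3) + 1*(-30)
    = 25 - -12 + -30
    = 7

7


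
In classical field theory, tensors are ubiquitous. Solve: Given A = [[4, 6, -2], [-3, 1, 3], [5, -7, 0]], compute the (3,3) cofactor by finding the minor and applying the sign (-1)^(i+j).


To find cofactor C_{33}, delete row 3 and column 3.
The resulting 2x2 submatrix is: [[4, 6], [-3, 1]]
Minor M_{33} = 4*1 - 6*-3
  = 4 - -18 = 22
Sign = (-1)^(3+3) = (-1)^6 = 1
Cofactor C_{33} = 1 * 22 = 22

22


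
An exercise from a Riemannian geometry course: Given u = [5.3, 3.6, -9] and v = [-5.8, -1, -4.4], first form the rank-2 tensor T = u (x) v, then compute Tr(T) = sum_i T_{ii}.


The outer product gives T_{ij} = u_i v_j.
The trace (contraction) is Tr(T) = sum_i T_{ii} = sum_i u_i v_i.
Diagonal entries:
T_{11} = u_1 * v_1 = 5.3 * -5.8 = -30.74
T_{22} = u_2 * v_2 = 3.6 * -1 = -3.6
T_{33} = u_3 * v_3 = -9 * -4.4 = 39.6
Tr(T) = -30.74 + -3.6 + 39.6 = 5.26

5.26


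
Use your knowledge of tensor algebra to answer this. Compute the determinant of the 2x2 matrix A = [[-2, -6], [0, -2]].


For a 2x2 matrix [[a, b], [c, d]], det = a*d - b*c.
a = -2, b = -6, c = 0, d = -2
a*d = -2 * -2 = 4
b*c = -6 * 0 = 0
det = 4 - 0 = 4

4


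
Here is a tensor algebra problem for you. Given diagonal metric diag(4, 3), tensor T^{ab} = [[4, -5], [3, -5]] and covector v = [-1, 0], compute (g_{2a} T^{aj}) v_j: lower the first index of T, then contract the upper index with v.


Step 1: lower the first index. For a diagonal metric, g_{ia} T^{aj} = g_{ii} T^{ij} (no sum on i).
g_{22} = 3
S_2{}^1 = 3 * T^{21} = 3 * 3 = 9
S_2{}^2 = 3 * T^{22} = 3 * -5 = -15
Step 2: contract S_2{}^j with v_j.
S_2{}^1 * v_1 = 9 * -1 = -9
S_2{}^2 * v_2 = -15 * 0 = 0
Result = -9 + 0 = -9

-9


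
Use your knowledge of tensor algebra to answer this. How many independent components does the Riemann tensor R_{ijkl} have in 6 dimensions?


The Riemann tensor in d dimensions has d^2(d^2 - 1)/12 independent components.
d = 6, so d^2 = 36
d^2 - 1 = 35
d^2(d^2 - 1) = 36 * 35 = 1260
Divide by 12: 1260 / 12 = 105

105


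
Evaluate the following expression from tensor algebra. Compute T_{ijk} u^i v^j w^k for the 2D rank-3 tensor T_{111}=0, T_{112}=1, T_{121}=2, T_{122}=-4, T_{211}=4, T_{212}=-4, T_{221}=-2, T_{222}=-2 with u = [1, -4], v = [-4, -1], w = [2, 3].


S = sum over i,j,k of T_{ijk} u_i v_j w_k. Expanding all 8 terms:
T_{111}*u_1*v_1*w_1 = 0*1*-4*2 = 0  (running total: 0)
T_{112}*u_1*v_1*w_2 = 1*1*-4*3 = -12  (running total: -12)
T_{121}*u_1*v_2*w_1 = 2*1*-1*2 = -4  (running total: -16)
T_{122}*u_1*v_2*w_2 = -4*1*-1*3 = 12  (running total: -4)
T_{211}*u_2*v_1*w_1 = 4*-4*-4*2 = 128  (running total: 124)
T_{212}*u_2*v_1*w_2 = -4*-4*-4*3 = -192  (running total: -68)
T_{221}*u_2*v_2*w_1 = -2*-4*-1*2 = -16  (running total: -84)
T_{222}*u_2*v_2*w_2 = -2*-4*-1*3 = -24  (running total: -108)
S = -108

-108


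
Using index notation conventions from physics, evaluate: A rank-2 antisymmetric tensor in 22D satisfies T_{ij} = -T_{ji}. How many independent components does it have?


An antisymmetric rank-2 tensor satisfies A_{ij} = -A_{ji}, so diagonal entries are zero.
The independent components are the upper-triangular entries: C(n, 2) = n(n-1)/2.
n = 22
C(22, 2) = 22 * 21 / 2 = 462 / 2 = 231

231


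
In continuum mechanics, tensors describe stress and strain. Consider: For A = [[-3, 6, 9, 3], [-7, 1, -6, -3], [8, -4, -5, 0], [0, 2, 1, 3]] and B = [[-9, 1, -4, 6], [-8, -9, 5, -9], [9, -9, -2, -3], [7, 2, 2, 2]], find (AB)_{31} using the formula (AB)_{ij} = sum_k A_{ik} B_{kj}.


(AB)_{ij} = sum_k A_{ik} B_{kj}.
For i=3, j=1:
A_{31} * B_{11} = 8 * -9 = -72
A_{32} * B_{21} = -4 * -8 = 32
A_{33} * B_{31} = -5 * 9 = -45
A_{34} * B_{41} = 0 * 7 = 0
Sum = -72 + 32 + -45 + 0 = -85

-85


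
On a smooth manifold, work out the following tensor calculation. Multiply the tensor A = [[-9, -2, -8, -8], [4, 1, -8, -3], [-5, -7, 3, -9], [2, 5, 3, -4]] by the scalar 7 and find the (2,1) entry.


Scalar multiplication: (cA)_{ij} = c * A_{ij}.
c = 7
A_{21} = 4
(cA)_{21} = 7 * 4 = 28

28


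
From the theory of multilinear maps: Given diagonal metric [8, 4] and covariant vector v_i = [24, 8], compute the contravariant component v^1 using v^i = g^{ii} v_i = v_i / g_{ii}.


To raise an index with a diagonal metric: v^i = v_i / g_{ii}.
For index 1: v_1 = 24, g_{11} = 8
v^1 = 24 / 8 = 3

3


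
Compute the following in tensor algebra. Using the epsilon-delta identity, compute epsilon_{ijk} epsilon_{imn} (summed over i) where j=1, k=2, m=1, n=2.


Using the identity: epsilon_{ijk} epsilon_{imn} = delta_{jm} delta_{kn} - delta_{jn} delta_{km}.
delta_{11} = 1
delta_{22} = 1
delta_{12} = 0
delta_{21} = 0
Result = 1 * 1 - 0 * 0 = 1 - 0 = 1

1


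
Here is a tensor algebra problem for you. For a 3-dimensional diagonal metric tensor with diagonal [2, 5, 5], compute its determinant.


For a diagonal metric, the determinant is the product of diagonal entries.
Diagonal entries: 2, 5, 5
det(g) = 2 * 5 * 5 = 50

50


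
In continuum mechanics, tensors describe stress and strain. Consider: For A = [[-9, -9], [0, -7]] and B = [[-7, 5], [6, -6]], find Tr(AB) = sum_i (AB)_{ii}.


Tr(AB) = sum_i (AB)_{ii} where (AB)_{ii} = sum_k A_{ik} B_{ki}.
(AB)_{11} = -9*-7 + -9*6 = 9
(AB)_{22} = 0*5 + -7*-6 = 42
Tr(AB) = 9 + 42 = 51

51


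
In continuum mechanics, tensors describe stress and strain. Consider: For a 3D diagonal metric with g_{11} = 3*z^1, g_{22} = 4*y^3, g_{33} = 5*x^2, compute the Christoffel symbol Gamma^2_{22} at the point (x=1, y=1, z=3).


For a diagonal metric, Gamma^k_{ij} = (1/2) g^{kk} (dg_{ik}/dx_j + dg_{jk}/dx_i - dg_{ij}/dx_k).
The metric is diagonal, so g_{ab} = 0 for a != b.
At the given point: g_{11} = 9, g_{22} = 4, g_{33} = 5
g^{22} = 1/4
dg_{22}/dx_2 = dg_{22}/dx_2 = 12
dg_{22}/dx_2 = dg_{22}/dx_2 = 12
dg_{22}/dx_2 = dg_{22}/dx_2 = 12
Numerator = 12 + 12 - 12 = 12
Gamma^2_{22} = 12 / (2 * 4) = 3/2

3/2


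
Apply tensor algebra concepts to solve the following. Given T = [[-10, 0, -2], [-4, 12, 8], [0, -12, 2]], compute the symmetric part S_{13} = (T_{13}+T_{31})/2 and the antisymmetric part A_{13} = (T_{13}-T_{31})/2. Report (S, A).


T_{13} = -2
T_{31} = 0
S_{13} = (-2 + 0)/2 = -2/2 = -1
A_{13} = (-2 - 0)/2 = -2/2 = -1
Check: S + A = -1 + -1 = -2 = T_{13}.

(-1, -1)


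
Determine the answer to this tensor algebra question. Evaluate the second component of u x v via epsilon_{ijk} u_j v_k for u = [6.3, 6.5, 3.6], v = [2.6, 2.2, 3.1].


(u x v)_2 = sum_{j,k} epsilon_{2jk} u_j v_k. Only permutations of (1,2,3) contribute; the two non-zero terms are:
eps_{213} u_1 v_3 = -1 * 6.3 * 3.1 = -19.53
eps_{231} u_3 v_1 = 1 * 3.6 * 2.6 = 9.36
(u x v)_2 = -10.17

-10.17


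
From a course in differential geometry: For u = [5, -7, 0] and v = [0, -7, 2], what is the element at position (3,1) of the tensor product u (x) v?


The outer product entry T_{ij} = u_i * v_j.
We need i=3, j=1.
u_3 = 0, v_1 = 0
T_{3,1} = 0 * 0 = 0

0


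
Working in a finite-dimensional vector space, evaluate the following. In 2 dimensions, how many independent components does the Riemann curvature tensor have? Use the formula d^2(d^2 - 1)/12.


The Riemann tensor in d dimensions has d^2(d^2 - 1)/12 independent components.
d = 2, so d^2 = 4
d^2 - 1 = 3
d^2(d^2 - 1) = 4 * 3 = 12
Divide by 12: 12 / 12 = 1

1


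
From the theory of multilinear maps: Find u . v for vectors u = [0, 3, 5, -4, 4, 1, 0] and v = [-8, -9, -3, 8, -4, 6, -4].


The inner product u . v = sum of u_i * v_i.
Term-by-term: 0 * -8, 3 * -9, 5 * -3, -4 * 8, 4 * -4, 1 * 6, 0 * -4
Products: 0, -27, -15, -32, -16, 6, 0
Sum = 0 + -27 + -15 + -32 + -16 + 6 + 0 = -84

-84


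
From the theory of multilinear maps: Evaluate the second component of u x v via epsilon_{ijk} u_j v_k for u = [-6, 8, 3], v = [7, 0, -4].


(u x v)_2 = sum_{j,k} epsilon_{2jk} u_j v_k. Only permutations of (1,2,3) contribute; the two non-zero terms are:
eps_{213} u_1 v_3 = -1 * -6 * -4 = -24
eps_{231} u_3 v_1 = 1 * 3 * 7 = 21
(u x v)_2 = -3

-3


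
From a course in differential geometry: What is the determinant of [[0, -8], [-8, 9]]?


For a 2x2 matrix [[a, b], [c, d]], det = a*d - b*c.
a = 0, b = -8, c = -8, d = 9
a*d = 0 * 9 = 0
b*c = -8 * -8 = 64
det = 0 - 64 = -64

-64


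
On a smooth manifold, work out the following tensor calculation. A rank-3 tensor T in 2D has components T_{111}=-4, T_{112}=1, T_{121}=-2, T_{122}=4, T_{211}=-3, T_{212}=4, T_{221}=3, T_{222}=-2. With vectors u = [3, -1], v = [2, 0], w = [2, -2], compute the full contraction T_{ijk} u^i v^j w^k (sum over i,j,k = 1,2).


S = sum over i,j,k of T_{ijk} u_i v_j w_k. Expanding all 8 terms:
T_{111}*u_1*v_1*w_1 = -4*3*2*2 = -48  (running total: -48)
T_{112}*u_1*v_1*w_2 = 1*3*2*-2 = -12  (running total: -60)
T_{121}*u_1*v_2*w_1 = -2*3*0*2 = 0  (running total: -60)
T_{122}*u_1*v_2*w_2 = 4*3*0*-2 = 0  (running total: -60)
T_{211}*u_2*v_1*w_1 = -3*-1*2*2 = 12  (running total: -48)
T_{212}*u_2*v_1*w_2 = 4*-1*2*-2 = 16  (running total: -32)
T_{221}*u_2*v_2*w_1 = 3*-1*0*2 = 0  (running total: -32)
T_{222}*u_2*v_2*w_2 = -2*-1*0*-2 = 0  (running total: -32)
S = -32

-32


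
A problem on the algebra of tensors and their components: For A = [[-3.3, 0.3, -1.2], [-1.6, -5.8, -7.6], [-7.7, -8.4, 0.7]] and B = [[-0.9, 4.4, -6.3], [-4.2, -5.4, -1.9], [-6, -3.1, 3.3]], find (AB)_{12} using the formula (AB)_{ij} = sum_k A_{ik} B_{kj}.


(AB)_{ij} = sum_k A_{ik} B_{kj}.
For i=1, j=2:
A_{11} * B_{12} = -3.3 * 4.4 = -14.52
A_{12} * B_{22} = 0.3 * -5.4 = -1.62
A_{13} * B_{32} = -1.2 * -3.1 = 3.72
Sum = -14.52 + -1.62 + 3.72 = -12.42

-12.42


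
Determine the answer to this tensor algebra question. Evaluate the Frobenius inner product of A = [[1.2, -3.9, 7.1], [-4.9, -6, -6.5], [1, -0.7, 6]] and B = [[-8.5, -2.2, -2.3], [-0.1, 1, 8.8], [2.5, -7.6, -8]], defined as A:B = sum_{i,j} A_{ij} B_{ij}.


A:B = sum over all i,j of A_{ij} * B_{ij}.
Row 1: 1.2*-8.5=-10.2, -3.9*-2.2=8.58, 7.1*-2.3=-16.33 => row sum = -17.95
Row 2: -4.9*-0.1=0.49, -6*1=-6, -6.5*8.8=-57.2 => row sum = -62.71
Row 3: 1*2.5=2.5, -0.7*-7.6=5.32, 6*-8=-48 => row sum = -40.18
Total = -17.95 + -62.71 + -40.18 = -120.84

-120.84


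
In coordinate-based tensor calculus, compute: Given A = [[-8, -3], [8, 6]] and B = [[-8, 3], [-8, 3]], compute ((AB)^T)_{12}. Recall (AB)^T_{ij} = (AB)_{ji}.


(AB)^T_{ij} = (AB)_{ji} = sum_k A_{jk} B_{ki}.
For i=1, j=2 we need (AB)_{21}:
A_{21} * B_{11} = 8 * -8 = -64
A_{22} * B_{21} = 6 * -8 = -48
Sum = -64 + -48 = -112

-112


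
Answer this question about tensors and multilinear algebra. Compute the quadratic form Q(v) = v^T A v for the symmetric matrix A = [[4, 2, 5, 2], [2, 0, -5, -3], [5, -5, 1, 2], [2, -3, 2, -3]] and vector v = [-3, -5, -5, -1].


First compute Av:
(Av)_1 = 4*-3 + 2*-5 + 5*-5 + 2*-1 = -49
(Av)_2 = 2*-3 + 0*-5 + -5*-5 + -3*-1 = 22
(Av)_3 = 5*-3 + -5*-5 + 1*-5 + 2*-1 = 3
(Av)_4 = 2*-3 + -3*-5 + 2*-5 + -3*-1 = 2
Av = [-49, 22, 3, 2]
Then v^T (Av) = -3*-49 + -5*22 + -5*3 + -1*2
= 147 + -110 + -15 + -2 = 20

20


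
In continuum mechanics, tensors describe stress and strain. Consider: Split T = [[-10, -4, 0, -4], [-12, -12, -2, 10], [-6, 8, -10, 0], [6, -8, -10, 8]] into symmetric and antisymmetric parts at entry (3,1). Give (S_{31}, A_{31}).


T_{31} = -6
T_{13} = 0
S_{31} = (-6 + 0)/2 = -6/2 = -3
A_{31} = (-6 - 0)/2 = -6/2 = -3
Check: S + A = -3 + -3 = -6 = T_{31}.

(-3, -3)


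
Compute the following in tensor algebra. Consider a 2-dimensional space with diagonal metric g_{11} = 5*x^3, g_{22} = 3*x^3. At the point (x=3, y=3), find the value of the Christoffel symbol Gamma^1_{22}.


For a diagonal metric, Gamma^k_{ij} = (1/2) g^{kk} (dg_{ik}/dx_j + dg_{jk}/dx_i - dg_{ij}/dx_k).
The metric is diagonal, so g_{ab} = 0 for a != b.
At the given point: g_{11} = 135, g_{22} = 81
g^{11} = 1/135
dg_{21}/dx_2 = 0 (off-diagonal)
dg_{21}/dx_2 = 0 (off-diagonal)
dg_{22}/dx_1 = dg_{22}/dx_1 = 81
Numerator = 0 + 0 - 81 = -81
Gamma^1_{22} = -81 / (2 * 135) = -3/10

-3/10


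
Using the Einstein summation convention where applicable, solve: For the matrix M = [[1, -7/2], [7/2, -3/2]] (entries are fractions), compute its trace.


The trace is the sum of diagonal entries.
Diagonal: M[1,1] = 1, M[2,2] = -3/2
Tr(M) = 1 + -3/2
Computing step by step:
After adding M[1,1]: 1
After adding M[2,2]: -1/2
Tr(M) = -1/2

-1/2


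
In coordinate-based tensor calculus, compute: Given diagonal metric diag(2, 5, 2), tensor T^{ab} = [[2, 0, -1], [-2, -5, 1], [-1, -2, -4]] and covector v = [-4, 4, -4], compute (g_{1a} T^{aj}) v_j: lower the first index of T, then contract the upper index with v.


Step 1: lower the first index. For a diagonal metric, g_{ia} T^{aj} = g_{ii} T^{ij} (no sum on i).
g_{11} = 2
S_1{}^1 = 2 * T^{11} = 2 * 2 = 4
S_1{}^2 = 2 * T^{12} = 2 * 0 = 0
S_1{}^3 = 2 * T^{13} = 2 * -1 = -2
Step 2: contract S_1{}^j with v_j.
S_1{}^1 * v_1 = 4 * -4 = -16
S_1{}^2 * v_2 = 0 * 4 = 0
S_1{}^3 * v_3 = -2 * -4 = 8
Result = -16 + 0 + 8 = -8

-8


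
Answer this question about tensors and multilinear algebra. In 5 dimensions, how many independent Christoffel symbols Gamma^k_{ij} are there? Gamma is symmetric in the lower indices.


Christoffel symbols Gamma^k_{ij} are symmetric in i,j, so there are d * d(d+1)/2 independent symbols.
d = 5
d(d+1)/2 = 5 * 6 / 2 = 15
Total = 5 * 15 = 75

75


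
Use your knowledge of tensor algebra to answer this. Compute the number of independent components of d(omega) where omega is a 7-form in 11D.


The exterior derivative of a p-form is a (p+1)-form.
Its number of independent components is C(n, p+1).
n = 11, p+1 = 8
C(11, 8) = 165

165


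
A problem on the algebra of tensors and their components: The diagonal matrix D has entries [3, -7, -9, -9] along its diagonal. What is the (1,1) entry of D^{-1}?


For a diagonal matrix, the inverse has entries (D^{-1})_{ii} = 1/d_{ii}.
The diagonal entries are: d_{11} = 3, d_{22} = -7, d_{33} = -9, d_{44} = -9
We need (D^{-1})_{11} = 1/d_{11} = 1/3 = 1/3

1/3


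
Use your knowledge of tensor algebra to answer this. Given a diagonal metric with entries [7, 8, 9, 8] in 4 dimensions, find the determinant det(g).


For a diagonal metric, the determinant is the product of diagonal entries.
Diagonal entries: 7, 8, 9, 8
det(g) = 7 * 8 * 9 * 8 = 4032

4032


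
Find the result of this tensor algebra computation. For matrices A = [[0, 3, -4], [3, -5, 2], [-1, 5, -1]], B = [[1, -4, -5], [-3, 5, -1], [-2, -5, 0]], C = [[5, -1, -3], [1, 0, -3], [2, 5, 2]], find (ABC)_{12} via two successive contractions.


(ABC)_{12} = sum_m (AB)_{1m} C_{m2}. First compute row 1 of AB.
(AB)_{11} = 0*1 + 3*-3 + -4*-2 = -1
(AB)_{12} = 0*-4 + 3*5 + -4*-5 = 35
(AB)_{13} = 0*-5 + 3*-1 + -4*0 = -3
Now contract with column 2 of C:
(AB)_{11} * C_{12} = -1 * -1 = 1
(AB)_{12} * C_{22} = 35 * 0 = 0
(AB)_{13} * C_{32} = -3 * 5 = -15
(ABC)_{12} = 1 + 0 + -15 = -14

-14


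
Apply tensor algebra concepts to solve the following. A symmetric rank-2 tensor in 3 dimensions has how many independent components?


A symmetric rank-2 tensor in d dimensions has d(d+1)/2 independent components.
d = 3
d(d+1)/2 = 3 * 4 / 2 = 12 / 2 = 6

6


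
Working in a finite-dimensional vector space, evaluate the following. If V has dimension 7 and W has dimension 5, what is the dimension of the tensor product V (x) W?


The dimension of a tensor product is the product of dimensions.
dim(V) = 7, dim(W) = 5
dim(V (x) W) = 7 * 5 = 35

35


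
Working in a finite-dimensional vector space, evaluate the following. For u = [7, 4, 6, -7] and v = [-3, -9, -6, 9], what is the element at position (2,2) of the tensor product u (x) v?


The outer product entry T_{ij} = u_i * v_j.
We need i=2, j=2.
u_2 = 4, v_2 = -9
T_{2,2} = 4 * -9 = -36

-36


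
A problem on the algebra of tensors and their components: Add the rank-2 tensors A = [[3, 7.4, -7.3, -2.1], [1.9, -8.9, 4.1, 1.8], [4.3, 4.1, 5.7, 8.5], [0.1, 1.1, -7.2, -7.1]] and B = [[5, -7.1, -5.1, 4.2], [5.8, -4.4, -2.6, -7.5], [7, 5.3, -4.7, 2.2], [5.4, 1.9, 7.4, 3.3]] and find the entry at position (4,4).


Tensor addition is component-wise: (A + B)_{ij} = A_{ij} + B_{ij}.
A_{44} = -7.1
B_{44} = 3.3
(A + B)_{44} = -7.1 + 3.3 = -3.8

-3.8


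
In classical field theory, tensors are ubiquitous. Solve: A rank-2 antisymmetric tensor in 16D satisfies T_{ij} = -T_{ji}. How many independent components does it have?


An antisymmetric rank-2 tensor satisfies A_{ij} = -A_{ji}, so diagonal entries are zero.
The independent components are the upper-triangular entries: C(n, 2) = n(n-1)/2.
n = 16
C(16, 2) = 16 * 15 / 2 = 240 / 2 = 120

120


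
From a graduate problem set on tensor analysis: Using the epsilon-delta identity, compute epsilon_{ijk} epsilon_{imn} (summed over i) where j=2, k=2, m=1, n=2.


Using the identity: epsilon_{ijk} epsilon_{imn} = delta_{jm} delta_{kn} - delta_{jn} delta_{km}.
delta_{21} = 0
delta_{22} = 1
delta_{22} = 1
delta_{21} = 0
Result = 0 * 1 - 1 * 0 = 0 - 0 = 0

0


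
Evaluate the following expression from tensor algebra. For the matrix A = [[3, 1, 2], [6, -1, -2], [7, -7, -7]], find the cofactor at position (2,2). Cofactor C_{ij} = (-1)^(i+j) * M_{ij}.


To find cofactor C_{22}, delete row 2 and column 2.
The resulting 2x2 submatrix is: [[3, 2], [7, -7]]
Minor M_{22} = 3*-7 - 2*7
  = -21 - 14 = -35
Sign = (-1)^(2+2) = (-1)^4 = 1
Cofactor C_{22} = 1 * -35 = -35

-35


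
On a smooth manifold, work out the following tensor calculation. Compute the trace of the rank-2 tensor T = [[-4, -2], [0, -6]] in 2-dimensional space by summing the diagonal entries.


The contraction (trace) of a rank-2 tensor is the sum of its diagonal elements.
Diagonal entries: A[1,1] = -4, A[2,2] = -6
Tr(A) = -4 + -6 = -10

-10


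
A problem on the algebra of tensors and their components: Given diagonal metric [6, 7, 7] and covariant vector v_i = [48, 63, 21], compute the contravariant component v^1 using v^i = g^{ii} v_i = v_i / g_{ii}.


To raise an index with a diagonal metric: v^i = v_i / g_{ii}.
For index 1: v_1 = 48, g_{11} = 6
v^1 = 48 / 6 = 8

8


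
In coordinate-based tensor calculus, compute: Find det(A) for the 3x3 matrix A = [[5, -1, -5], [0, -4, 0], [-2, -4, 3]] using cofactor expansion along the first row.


Expanding along the first row, det(A) = a11*M_11 - a12*M_12 + a13*M_13, where M_1j is the (1,j) minor.
Minor M_11 = -4*3 - 0*-4 = -12
Minor M_12 = 0*3 - 0*-2 = 0
Minor M_13 = 0*-4 - -4*-2 = -8
det = 5*(-12) - -1*(0) + -5*(-8)
    = -60 - 0 + 40
    = -20

-20


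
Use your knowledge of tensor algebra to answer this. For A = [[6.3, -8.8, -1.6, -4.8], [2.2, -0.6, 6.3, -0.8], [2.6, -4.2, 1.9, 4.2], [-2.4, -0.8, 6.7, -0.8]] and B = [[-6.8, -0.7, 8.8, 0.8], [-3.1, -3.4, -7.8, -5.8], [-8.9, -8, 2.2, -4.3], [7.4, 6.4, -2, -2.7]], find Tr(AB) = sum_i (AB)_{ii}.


Tr(AB) = sum_i (AB)_{ii} where (AB)_{ii} = sum_k A_{ik} B_{ki}.
(AB)_{11} = 6.3*-6.8 + -8.8*-3.1 + -1.6*-8.9 + -4.8*7.4 = -36.84
(AB)_{22} = 2.2*-0.7 + -0.6*-3.4 + 6.3*-8 + -0.8*6.4 = -55.02
(AB)_{33} = 2.6*8.8 + -4.2*-7.8 + 1.9*2.2 + 4.2*-2 = 51.42
(AB)_{44} = -2.4*0.8 + -0.8*-5.8 + 6.7*-4.3 + -0.8*-2.7 = -23.93
Tr(AB) = -36.84 + -55.02 + 51.42 + -23.93 = -64.37

-64.37


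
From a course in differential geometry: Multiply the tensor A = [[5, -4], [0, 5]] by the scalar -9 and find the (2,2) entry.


Scalar multiplication: (cA)_{ij} = c * A_{ij}.
c = -9
A_{22} = 5
(cA)_{22} = -9 * 5 = -45

-45


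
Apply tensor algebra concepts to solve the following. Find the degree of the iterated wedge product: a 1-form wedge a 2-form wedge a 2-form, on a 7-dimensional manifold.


The degree of a wedge product is the sum of the degrees of the individual forms.
Degrees: 1, 2, 2
Total degree = 1 + 2 + 2 = 5

5


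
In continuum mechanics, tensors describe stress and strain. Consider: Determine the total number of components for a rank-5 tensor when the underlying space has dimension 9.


The number of components of a rank-r tensor in d dimensions is d^r.
Here d = 9 and r = 5.
9^5 = 59049

59049


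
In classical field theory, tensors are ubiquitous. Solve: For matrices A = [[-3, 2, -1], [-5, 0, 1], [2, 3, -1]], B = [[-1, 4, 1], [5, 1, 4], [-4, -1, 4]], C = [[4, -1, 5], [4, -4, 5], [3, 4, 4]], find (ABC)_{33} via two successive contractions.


(ABC)_{33} = sum_m (AB)_{3m} C_{m3}. First compute row 3 of AB.
(AB)_{31} = 2*-1 + 3*5 + -1*-4 = 17
(AB)_{32} = 2*4 + 3*1 + -1*-1 = 12
(AB)_{33} = 2*1 + 3*4 + -1*4 = 10
Now contract with column 3 of C:
(AB)_{31} * C_{13} = 17 * 5 = 85
(AB)_{32} * C_{23} = 12 * 5 = 60
(AB)_{33} * C_{33} = 10 * 4 = 40
(ABC)_{33} = 85 + 60 + 40 = 185

185


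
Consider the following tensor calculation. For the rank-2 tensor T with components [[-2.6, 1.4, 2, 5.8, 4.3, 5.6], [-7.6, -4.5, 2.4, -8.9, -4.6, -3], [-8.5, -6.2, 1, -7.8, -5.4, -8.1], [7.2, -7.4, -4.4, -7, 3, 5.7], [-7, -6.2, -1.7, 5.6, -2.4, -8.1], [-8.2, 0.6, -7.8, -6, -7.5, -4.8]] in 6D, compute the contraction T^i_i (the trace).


The contraction (trace) of a rank-2 tensor is the sum of its diagonal elements.
Diagonal entries: A[1,1] = -2.6, A[2,2] = -4.5, A[3,3] = 1, A[4,4] = -7, A[5,5] = -2.4, A[6,6] = -4.8
Tr(A) = -2.6 + -4.5 + 1 + -7 + -2.4 + -4.8 = -20.3

-20.3


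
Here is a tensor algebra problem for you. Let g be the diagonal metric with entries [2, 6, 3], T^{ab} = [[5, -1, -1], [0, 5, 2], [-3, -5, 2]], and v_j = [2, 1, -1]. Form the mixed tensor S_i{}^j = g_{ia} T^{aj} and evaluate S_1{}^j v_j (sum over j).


Step 1: lower the first index. For a diagonal metric, g_{ia} T^{aj} = g_{ii} T^{ij} (no sum on i).
g_{11} = 2
S_1{}^1 = 2 * T^{11} = 2 * 5 = 10
S_1{}^2 = 2 * T^{12} = 2 * -1 = -2
S_1{}^3 = 2 * T^{13} = 2 * -1 = -2
Step 2: contract S_1{}^j with v_j.
S_1{}^1 * v_1 = 10 * 2 = 20
S_1{}^2 * v_2 = -2 * 1 = -2
S_1{}^3 * v_3 = -2 * -1 = 2
Result = 20 + -2 + 2 = 20

20


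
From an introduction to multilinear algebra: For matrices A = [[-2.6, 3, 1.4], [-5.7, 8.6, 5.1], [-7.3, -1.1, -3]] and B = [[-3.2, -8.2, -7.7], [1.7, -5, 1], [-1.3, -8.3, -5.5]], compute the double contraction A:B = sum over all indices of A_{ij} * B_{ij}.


A:B = sum over all i,j of A_{ij} * B_{ij}.
Row 1: -2.6*-3.2=8.32, 3*-8.2=-24.6, 1.4*-7.7=-10.78 => row sum = -27.06
Row 2: -5.7*1.7=-9.69, 8.6*-5=-43, 5.1*1=5.1 => row sum = -47.59
Row 3: -7.3*-1.3=9.49, -1.1*-8.3=9.13, -3*-5.5=16.5 => row sum = 35.12
Total = -27.06 + -47.59 + 35.12 = -39.53

-39.53
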